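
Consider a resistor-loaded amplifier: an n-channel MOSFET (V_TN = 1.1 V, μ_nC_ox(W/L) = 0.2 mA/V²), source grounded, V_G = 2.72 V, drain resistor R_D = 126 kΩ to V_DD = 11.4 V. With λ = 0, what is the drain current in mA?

V_GS = V_G = 2.72 V, so V_ov = 2.72 − 1.1 = 1.62 V.
Assume saturation: I_D = ½ k_n V_ov² = 0.5 × 0.2 × 1.62² = 0.262 mA, giving V_DS = V_DD − I_D R_D = 11.4 − 0.262 × 126 = -21.7 V.
But -21.7 V < V_ov = 1.62 V, so the device is actually in triode.
In triode I_D = k_n[V_ov V_DS − ½ V_DS²] and I_D = (V_DD − V_DS)/R_D. Equating: 12.6 V_DS² − 41.82 V_DS + 11.4 = 0, giving V_DS = 0.3 V (the root below V_ov).
I_D = (11.4 − 0.3) / 126 = 0.0881 mA.

I_D = 0.0881 mA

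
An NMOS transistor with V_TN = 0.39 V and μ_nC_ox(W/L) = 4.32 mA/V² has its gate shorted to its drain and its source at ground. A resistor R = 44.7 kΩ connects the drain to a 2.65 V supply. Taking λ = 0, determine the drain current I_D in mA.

With gate tied to drain, V_GS = V_DS ≥ V_GS − V_TN, so the device is in saturation.
KCL at the drain: ½ k_n (V_GS − V_TN)² = (V_DD − V_GS)/R.
Let x = V_GS − 0.39. Then 96.6 x² + x − 2.26 = 0, giving x = 0.148 V (positive root), so V_GS = 0.538 V.
I_D = (V_DD − V_GS)/R = (2.65 − 0.538) / 44.7 = 0.0473 mA.

I_D = 0.0473 mA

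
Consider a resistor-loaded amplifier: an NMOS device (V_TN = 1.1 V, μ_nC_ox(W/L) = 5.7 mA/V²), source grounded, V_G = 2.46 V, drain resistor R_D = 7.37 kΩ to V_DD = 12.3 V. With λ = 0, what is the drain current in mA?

I_D = 1.64 mA

V_GS = V_G = 2.46 V, so V_ov = 2.46 − 1.1 = 1.36 V.
Assume saturation: I_D = ½ k_n V_ov² = 0.5 × 5.7 × 1.36² = 5.27 mA, giving V_DS = V_DD − I_D R_D = 12.3 − 5.27 × 7.37 = -26.5 V.
But -26.5 V < V_ov = 1.36 V, so the device is actually in triode.
In triode I_D = k_n[V_ov V_DS − ½ V_DS²] and I_D = (V_DD − V_DS)/R_D. Equating: 21 V_DS² − 58.13 V_DS + 12.3 = 0, giving V_DS = 0.231 V (the root below V_ov).
I_D = (12.3 − 0.231) / 7.37 = 1.64 mA.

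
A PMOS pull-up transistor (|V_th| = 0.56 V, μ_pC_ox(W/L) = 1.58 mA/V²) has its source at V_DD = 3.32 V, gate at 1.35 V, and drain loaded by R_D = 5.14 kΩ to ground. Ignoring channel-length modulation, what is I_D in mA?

V_SG = V_DD − V_G = 3.32 − 1.35 = 1.97 V, so V_ov = 1.97 − 0.56 = 1.41 V.
Assume saturation: I_D = ½ k_p V_ov² = 0.5 × 1.58 × 1.41² = 1.57 mA, giving V_SD = V_DD − I_D R_D = 3.32 − 1.57 × 5.14 = -4.75 V.
But -4.75 V < V_ov = 1.41 V, so the device is actually in triode.
In triode I_D = k_p[V_ov V_SD − ½ V_SD²] and I_D = (V_DD − V_SD)/R_D. Equating: 4.06 V_SD² − 12.45 V_SD + 3.32 = 0, giving V_SD = 0.295 V (the root below V_ov).
I_D = (3.32 − 0.295) / 5.14 = 0.589 mA.

I_D = 0.589 mA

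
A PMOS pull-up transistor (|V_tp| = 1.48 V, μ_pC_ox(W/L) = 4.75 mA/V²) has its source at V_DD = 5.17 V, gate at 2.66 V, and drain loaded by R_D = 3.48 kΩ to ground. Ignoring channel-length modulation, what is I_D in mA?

I_D = 1.39 mA

V_SG = V_DD − V_G = 5.17 − 2.66 = 2.51 V, so V_ov = 2.51 − 1.48 = 1.03 V.
Assume saturation: I_D = ½ k_p V_ov² = 0.5 × 4.75 × 1.03² = 2.52 mA, giving V_SD = V_DD − I_D R_D = 5.17 − 2.52 × 3.48 = -3.6 V.
But -3.6 V < V_ov = 1.03 V, so the device is actually in triode.
In triode I_D = k_p[V_ov V_SD − ½ V_SD²] and I_D = (V_DD − V_SD)/R_D. Equating: 8.27 V_SD² − 18.03 V_SD + 5.17 = 0, giving V_SD = 0.34 V (the root below V_ov).
I_D = (5.17 − 0.34) / 3.48 = 1.39 mA.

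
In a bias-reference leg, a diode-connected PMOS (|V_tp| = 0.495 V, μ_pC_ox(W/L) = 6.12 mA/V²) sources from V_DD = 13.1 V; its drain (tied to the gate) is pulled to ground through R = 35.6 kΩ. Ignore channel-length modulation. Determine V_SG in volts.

V_SG = 0.831 V

With gate tied to drain, V_SG = V_SD ≥ V_SG − |V_tp|, so the device is in saturation.
KCL at the drain: ½ k_p (V_SG − |V_tp|)² = (V_DD − V_SG)/R.
Let x = V_SG − 0.495. Then 109 x² + x − 12.61 = 0, giving x = 0.336 V (positive root), so V_SG = 0.831 V.
I_D = (V_DD − V_SG)/R = (13.1 − 0.831) / 35.6 = 0.345 mA.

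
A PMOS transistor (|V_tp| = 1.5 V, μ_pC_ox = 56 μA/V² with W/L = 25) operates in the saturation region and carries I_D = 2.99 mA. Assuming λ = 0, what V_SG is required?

k_p = μ_pC_ox · (W/L) = 1.4 mA/V².
In saturation I_D = ½ k_p (V_SG − |V_tp|)², so V_SG − |V_tp| = √(2 I_D / k_p) = √(2 × 2.99 / 1.4) = 2.07 V.
V_SG = 1.5 + 2.07 = 3.57 V.

V_SG = 3.57 V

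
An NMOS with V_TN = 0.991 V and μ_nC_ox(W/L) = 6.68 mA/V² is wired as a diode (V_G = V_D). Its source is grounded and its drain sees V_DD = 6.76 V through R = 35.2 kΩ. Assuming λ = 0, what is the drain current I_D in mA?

With gate tied to drain, V_GS = V_DS ≥ V_GS − V_TN, so the device is in saturation.
KCL at the drain: ½ k_n (V_GS − V_TN)² = (V_DD − V_GS)/R.
Let x = V_GS − 0.991. Then 118 x² + x − 5.769 = 0, giving x = 0.217 V (positive root), so V_GS = 1.21 V.
I_D = (V_DD − V_GS)/R = (6.76 − 1.21) / 35.2 = 0.158 mA.

I_D = 0.158 mA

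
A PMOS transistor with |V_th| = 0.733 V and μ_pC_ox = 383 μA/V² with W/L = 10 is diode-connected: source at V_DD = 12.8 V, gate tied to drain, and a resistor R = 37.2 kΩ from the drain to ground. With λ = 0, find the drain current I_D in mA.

I_D = 0.314 mA

With gate tied to drain, V_SG = V_SD ≥ V_SG − |V_th|, so the device is in saturation.
k_p = μ_pC_ox · (W/L) = 3.83 mA/V².
KCL at the drain: ½ k_p (V_SG − |V_th|)² = (V_DD − V_SG)/R.
Let x = V_SG − 0.733. Then 71.2 x² + x − 12.07 = 0, giving x = 0.405 V (positive root), so V_SG = 1.14 V.
I_D = (V_DD − V_SG)/R = (12.8 − 1.14) / 37.2 = 0.314 mA.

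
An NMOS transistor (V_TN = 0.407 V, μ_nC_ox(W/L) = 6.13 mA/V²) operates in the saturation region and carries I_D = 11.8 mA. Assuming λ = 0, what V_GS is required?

In saturation I_D = ½ k_n (V_GS − V_TN)², so V_GS − V_TN = √(2 I_D / k_n) = √(2 × 11.8 / 6.13) = 1.96 V.
V_GS = 0.407 + 1.96 = 2.37 V.

V_GS = 2.37 V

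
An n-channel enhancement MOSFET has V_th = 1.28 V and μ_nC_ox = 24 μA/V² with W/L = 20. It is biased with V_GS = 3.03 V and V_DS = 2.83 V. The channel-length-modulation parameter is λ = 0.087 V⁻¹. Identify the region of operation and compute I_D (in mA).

k_n = μ_nC_ox · (W/L) = 0.48 mA/V².
V_ov = V_GS − V_th = 3.03 − 1.28 = 1.75 V.
Since V_DS = 2.83 V ≥ V_ov = 1.75 V, the device is in saturation.
I_D = ½ k_n V_ov² (1 + λ V_DS) = 0.5 × 0.48 × 1.75² × (1 + 0.087 × 2.83) = 0.916 mA.

Saturation; I_D = 0.916 mA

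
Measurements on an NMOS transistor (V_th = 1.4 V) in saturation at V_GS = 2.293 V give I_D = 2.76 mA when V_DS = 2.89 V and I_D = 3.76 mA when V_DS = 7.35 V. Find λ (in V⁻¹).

With V_GS fixed, I_D ∝ (1 + λ V_DS) in saturation, so I_D2/I_D1 = (1 + λ V_DS2)/(1 + λ V_DS1).
3.76/2.76 = 1.362 = (1 + 7.35 λ)/(1 + 2.89 λ).
Solving: λ (I_D1 V_DS2 − I_D2 V_DS1) = I_D2 − I_D1, so λ = (3.76 − 2.76) / (2.76 × 7.35 − 3.76 × 2.89) = 1 / 9.42 = 0.106 V⁻¹.

λ = 0.106 V⁻¹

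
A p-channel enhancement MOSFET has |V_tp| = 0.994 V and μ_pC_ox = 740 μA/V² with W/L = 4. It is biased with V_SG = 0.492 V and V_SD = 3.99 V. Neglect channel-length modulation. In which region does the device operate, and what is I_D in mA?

V_SG = 0.492 V < |V_tp| = 0.994 V, so the transistor is in cutoff.

Cutoff; I_D = 0 mA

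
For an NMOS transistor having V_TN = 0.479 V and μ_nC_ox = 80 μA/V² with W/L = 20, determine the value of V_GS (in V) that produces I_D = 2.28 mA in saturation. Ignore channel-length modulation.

k_n = μ_nC_ox · (W/L) = 1.6 mA/V².
In saturation I_D = ½ k_n (V_GS − V_TN)², so V_GS − V_TN = √(2 I_D / k_n) = √(2 × 2.28 / 1.6) = 1.69 V.
V_GS = 0.479 + 1.69 = 2.17 V.

V_GS = 2.17 V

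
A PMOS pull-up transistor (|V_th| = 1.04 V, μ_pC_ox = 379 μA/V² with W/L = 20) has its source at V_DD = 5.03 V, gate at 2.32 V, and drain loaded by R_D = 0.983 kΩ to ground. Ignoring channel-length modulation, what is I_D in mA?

V_SG = V_DD − V_G = 5.03 − 2.32 = 2.71 V, so V_ov = 2.71 − 1.04 = 1.67 V.
k_p = μ_pC_ox · (W/L) = 7.58 mA/V².
Assume saturation: I_D = ½ k_p V_ov² = 0.5 × 7.58 × 1.67² = 10.6 mA, giving V_SD = V_DD − I_D R_D = 5.03 − 10.6 × 0.983 = -5.36 V.
But -5.36 V < V_ov = 1.67 V, so the device is actually in triode.
In triode I_D = k_p[V_ov V_SD − ½ V_SD²] and I_D = (V_DD − V_SD)/R_D. Equating: 3.73 V_SD² − 13.44 V_SD + 5.03 = 0, giving V_SD = 0.424 V (the root below V_ov).
I_D = (5.03 − 0.424) / 0.983 = 4.69 mA.

I_D = 4.69 mA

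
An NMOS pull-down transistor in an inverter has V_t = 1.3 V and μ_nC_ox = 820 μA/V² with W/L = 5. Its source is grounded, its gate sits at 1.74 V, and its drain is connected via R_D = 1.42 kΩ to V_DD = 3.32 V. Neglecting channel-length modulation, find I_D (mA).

V_GS = V_G = 1.74 V, so V_ov = 1.74 − 1.3 = 0.44 V.
k_n = μ_nC_ox · (W/L) = 4.1 mA/V².
Assume saturation: I_D = ½ k_n V_ov² = 0.5 × 4.1 × 0.44² = 0.397 mA, giving V_DS = V_DD − I_D R_D = 3.32 − 0.397 × 1.42 = 2.76 V.
V_DS = 2.76 V ≥ V_ov = 0.44 V, confirming saturation.

I_D = 0.397 mA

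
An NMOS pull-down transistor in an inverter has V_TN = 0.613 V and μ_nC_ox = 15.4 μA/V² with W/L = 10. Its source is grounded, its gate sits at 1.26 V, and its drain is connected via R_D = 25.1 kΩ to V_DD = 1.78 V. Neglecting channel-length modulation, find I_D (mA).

V_GS = V_G = 1.26 V, so V_ov = 1.26 − 0.613 = 0.647 V.
k_n = μ_nC_ox · (W/L) = 0.154 mA/V².
Assume saturation: I_D = ½ k_n V_ov² = 0.5 × 0.154 × 0.647² = 0.0322 mA, giving V_DS = V_DD − I_D R_D = 1.78 − 0.0322 × 25.1 = 0.971 V.
V_DS = 0.971 V ≥ V_ov = 0.647 V, confirming saturation.

I_D = 0.0322 mA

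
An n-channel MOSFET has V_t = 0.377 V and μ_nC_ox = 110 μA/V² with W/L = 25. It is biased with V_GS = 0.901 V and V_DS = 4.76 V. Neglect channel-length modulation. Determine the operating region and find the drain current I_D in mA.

k_n = μ_nC_ox · (W/L) = 2.75 mA/V².
V_ov = V_GS − V_t = 0.901 − 0.377 = 0.524 V.
Since V_DS = 4.76 V ≥ V_ov = 0.524 V, the device is in saturation.
I_D = ½ k_n V_ov² = 0.5 × 2.75 × 0.524² = 0.378 mA.

Saturation; I_D = 0.378 mA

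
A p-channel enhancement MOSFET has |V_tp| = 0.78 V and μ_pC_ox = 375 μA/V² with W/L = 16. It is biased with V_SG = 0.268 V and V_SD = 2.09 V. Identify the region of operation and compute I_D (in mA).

V_SG = 0.268 V < |V_tp| = 0.78 V, so the transistor is in cutoff.

Cutoff; I_D = 0 mA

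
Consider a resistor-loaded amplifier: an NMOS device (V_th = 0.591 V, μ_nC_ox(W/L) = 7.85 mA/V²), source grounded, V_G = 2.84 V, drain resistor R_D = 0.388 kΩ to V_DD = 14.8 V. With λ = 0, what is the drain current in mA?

V_GS = V_G = 2.84 V, so V_ov = 2.84 − 0.591 = 2.25 V.
Assume saturation: I_D = ½ k_n V_ov² = 0.5 × 7.85 × 2.25² = 19.9 mA, giving V_DS = V_DD − I_D R_D = 14.8 − 19.9 × 0.388 = 7.1 V.
V_DS = 7.1 V ≥ V_ov = 2.25 V, confirming saturation.

I_D = 19.9 mA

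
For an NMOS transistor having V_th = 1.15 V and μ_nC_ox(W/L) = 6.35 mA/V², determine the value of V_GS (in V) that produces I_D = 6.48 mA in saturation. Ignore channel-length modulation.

V_GS = 2.58 V

In saturation I_D = ½ k_n (V_GS − V_th)², so V_GS − V_th = √(2 I_D / k_n) = √(2 × 6.48 / 6.35) = 1.43 V.
V_GS = 1.15 + 1.43 = 2.58 V.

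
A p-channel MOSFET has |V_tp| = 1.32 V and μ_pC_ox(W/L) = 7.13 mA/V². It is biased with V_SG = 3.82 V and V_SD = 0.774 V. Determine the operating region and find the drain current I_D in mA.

V_ov = V_SG − |V_tp| = 3.82 − 1.32 = 2.5 V.
Since V_SD = 0.774 V < V_ov = 2.5 V, the device is in the triode region.
I_D = k_p [V_ov · V_SD − ½ V_SD²] = 7.13 × [2.5 × 0.774 − 0.5 × 0.774²] = 11.7 mA.

Triode; I_D = 11.7 mA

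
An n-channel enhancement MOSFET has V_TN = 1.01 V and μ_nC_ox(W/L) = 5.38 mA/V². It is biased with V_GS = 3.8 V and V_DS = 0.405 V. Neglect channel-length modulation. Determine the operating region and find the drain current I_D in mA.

Triode; I_D = 5.64 mA

V_ov = V_GS − V_TN = 3.8 − 1.01 = 2.79 V.
Since V_DS = 0.405 V < V_ov = 2.79 V, the device is in the triode region.
I_D = k_n [V_ov · V_DS − ½ V_DS²] = 5.38 × [2.79 × 0.405 − 0.5 × 0.405²] = 5.64 mA.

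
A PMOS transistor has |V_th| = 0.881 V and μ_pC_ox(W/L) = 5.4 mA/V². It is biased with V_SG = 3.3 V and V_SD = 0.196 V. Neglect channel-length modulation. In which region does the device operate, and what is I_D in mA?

V_ov = V_SG − |V_th| = 3.3 − 0.881 = 2.42 V.
Since V_SD = 0.196 V < V_ov = 2.42 V, the device is in the triode region.
I_D = k_p [V_ov · V_SD − ½ V_SD²] = 5.4 × [2.42 × 0.196 − 0.5 × 0.196²] = 2.46 mA.

Triode; I_D = 2.46 mA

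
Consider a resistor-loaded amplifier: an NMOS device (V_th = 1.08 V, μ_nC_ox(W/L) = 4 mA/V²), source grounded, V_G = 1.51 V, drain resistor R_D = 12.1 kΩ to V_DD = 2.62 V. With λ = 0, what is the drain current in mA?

V_GS = V_G = 1.51 V, so V_ov = 1.51 − 1.08 = 0.43 V.
Assume saturation: I_D = ½ k_n V_ov² = 0.5 × 4 × 0.43² = 0.37 mA, giving V_DS = V_DD − I_D R_D = 2.62 − 0.37 × 12.1 = -1.85 V.
But -1.85 V < V_ov = 0.43 V, so the device is actually in triode.
In triode I_D = k_n[V_ov V_DS − ½ V_DS²] and I_D = (V_DD − V_DS)/R_D. Equating: 24.2 V_DS² − 21.81 V_DS + 2.62 = 0, giving V_DS = 0.143 V (the root below V_ov).
I_D = (2.62 − 0.143) / 12.1 = 0.205 mA.

I_D = 0.205 mA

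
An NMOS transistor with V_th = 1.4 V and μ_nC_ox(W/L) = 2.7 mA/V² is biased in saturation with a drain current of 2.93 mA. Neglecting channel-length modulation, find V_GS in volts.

In saturation I_D = ½ k_n (V_GS − V_th)², so V_GS − V_th = √(2 I_D / k_n) = √(2 × 2.93 / 2.7) = 1.47 V.
V_GS = 1.4 + 1.47 = 2.87 V.

V_GS = 2.87 V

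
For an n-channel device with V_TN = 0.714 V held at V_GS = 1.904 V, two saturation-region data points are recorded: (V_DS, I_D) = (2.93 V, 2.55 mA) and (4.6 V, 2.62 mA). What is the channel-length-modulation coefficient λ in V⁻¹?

λ = 0.0173 V⁻¹

With V_GS fixed, I_D ∝ (1 + λ V_DS) in saturation, so I_D2/I_D1 = (1 + λ V_DS2)/(1 + λ V_DS1).
2.62/2.55 = 1.027 = (1 + 4.6 λ)/(1 + 2.93 λ).
Solving: λ (I_D1 V_DS2 − I_D2 V_DS1) = I_D2 − I_D1, so λ = (2.62 − 2.55) / (2.55 × 4.6 − 2.62 × 2.93) = 0.07 / 4.05 = 0.0173 V⁻¹.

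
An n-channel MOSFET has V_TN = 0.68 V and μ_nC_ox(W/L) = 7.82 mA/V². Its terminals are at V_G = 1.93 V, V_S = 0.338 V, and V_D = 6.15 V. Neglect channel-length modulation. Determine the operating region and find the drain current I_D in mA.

V_GS = V_G − V_S = 1.93 − 0.338 = 1.59 V; V_DS = V_D − V_S = 6.15 − 0.338 = 5.81 V.
V_ov = V_GS − V_TN = 1.59 − 0.68 = 0.912 V.
Since V_DS = 5.81 V ≥ V_ov = 0.912 V, the device is in saturation.
I_D = ½ k_n V_ov² = 0.5 × 7.82 × 0.912² = 3.25 mA.

Saturation; I_D = 3.25 mA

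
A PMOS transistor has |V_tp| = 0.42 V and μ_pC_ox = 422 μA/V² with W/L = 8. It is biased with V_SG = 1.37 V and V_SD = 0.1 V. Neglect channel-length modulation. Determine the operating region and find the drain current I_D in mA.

k_p = μ_pC_ox · (W/L) = 3.376 mA/V².
V_ov = V_SG − |V_tp| = 1.37 − 0.42 = 0.95 V.
Since V_SD = 0.1 V < V_ov = 0.95 V, the device is in the triode region.
I_D = k_p [V_ov · V_SD − ½ V_SD²] = 3.376 × [0.95 × 0.1 − 0.5 × 0.1²] = 0.304 mA.

Triode; I_D = 0.304 mA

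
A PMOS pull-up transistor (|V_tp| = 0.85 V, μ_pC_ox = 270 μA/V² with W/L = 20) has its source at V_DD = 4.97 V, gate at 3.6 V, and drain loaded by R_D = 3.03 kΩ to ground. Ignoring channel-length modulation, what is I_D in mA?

I_D = 0.730 mA

V_SG = V_DD − V_G = 4.97 − 3.6 = 1.37 V, so V_ov = 1.37 − 0.85 = 0.52 V.
k_p = μ_pC_ox · (W/L) = 5.4 mA/V².
Assume saturation: I_D = ½ k_p V_ov² = 0.5 × 5.4 × 0.52² = 0.73 mA, giving V_SD = V_DD − I_D R_D = 4.97 − 0.73 × 3.03 = 2.76 V.
V_SD = 2.76 V ≥ V_ov = 0.52 V, confirming saturation.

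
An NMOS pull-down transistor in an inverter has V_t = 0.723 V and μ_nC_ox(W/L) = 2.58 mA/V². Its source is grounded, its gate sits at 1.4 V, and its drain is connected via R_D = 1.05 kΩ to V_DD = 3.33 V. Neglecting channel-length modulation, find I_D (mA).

I_D = 0.591 mA

V_GS = V_G = 1.4 V, so V_ov = 1.4 − 0.723 = 0.677 V.
Assume saturation: I_D = ½ k_n V_ov² = 0.5 × 2.58 × 0.677² = 0.591 mA, giving V_DS = V_DD − I_D R_D = 3.33 − 0.591 × 1.05 = 2.71 V.
V_DS = 2.71 V ≥ V_ov = 0.677 V, confirming saturation.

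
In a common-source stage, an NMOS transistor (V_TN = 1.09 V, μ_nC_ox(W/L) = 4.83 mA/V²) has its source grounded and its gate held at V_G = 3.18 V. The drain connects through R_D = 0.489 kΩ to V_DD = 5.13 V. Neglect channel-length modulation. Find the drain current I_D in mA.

V_GS = V_G = 3.18 V, so V_ov = 3.18 − 1.09 = 2.09 V.
Assume saturation: I_D = ½ k_n V_ov² = 0.5 × 4.83 × 2.09² = 10.5 mA, giving V_DS = V_DD − I_D R_D = 5.13 − 10.5 × 0.489 = -0.0284 V.
But -0.0284 V < V_ov = 2.09 V, so the device is actually in triode.
In triode I_D = k_n[V_ov V_DS − ½ V_DS²] and I_D = (V_DD − V_DS)/R_D. Equating: 1.18 V_DS² − 5.936 V_DS + 5.13 = 0, giving V_DS = 1.11 V (the root below V_ov).
I_D = (5.13 − 1.11) / 0.489 = 8.22 mA.

I_D = 8.22 mA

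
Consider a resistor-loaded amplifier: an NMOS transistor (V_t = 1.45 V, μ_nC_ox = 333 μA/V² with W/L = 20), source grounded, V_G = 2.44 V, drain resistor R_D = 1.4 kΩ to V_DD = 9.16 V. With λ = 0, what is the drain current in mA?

V_GS = V_G = 2.44 V, so V_ov = 2.44 − 1.45 = 0.99 V.
k_n = μ_nC_ox · (W/L) = 6.66 mA/V².
Assume saturation: I_D = ½ k_n V_ov² = 0.5 × 6.66 × 0.99² = 3.26 mA, giving V_DS = V_DD − I_D R_D = 9.16 − 3.26 × 1.4 = 4.59 V.
V_DS = 4.59 V ≥ V_ov = 0.99 V, confirming saturation.

I_D = 3.26 mA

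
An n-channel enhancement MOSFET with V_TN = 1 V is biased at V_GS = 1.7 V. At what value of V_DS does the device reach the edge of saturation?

The boundary between triode and saturation is V_DS = V_GS − V_TN = V_ov.
V_ov = 1.7 − 1 = 0.7 V.

V_DS,sat = 0.700 V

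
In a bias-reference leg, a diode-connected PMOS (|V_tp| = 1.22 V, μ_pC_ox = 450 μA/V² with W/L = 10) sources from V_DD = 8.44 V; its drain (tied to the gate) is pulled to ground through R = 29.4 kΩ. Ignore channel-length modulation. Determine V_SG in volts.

V_SG = 1.54 V

With gate tied to drain, V_SG = V_SD ≥ V_SG − |V_tp|, so the device is in saturation.
k_p = μ_pC_ox · (W/L) = 4.5 mA/V².
KCL at the drain: ½ k_p (V_SG − |V_tp|)² = (V_DD − V_SG)/R.
Let x = V_SG − 1.22. Then 66.1 x² + x − 7.22 = 0, giving x = 0.323 V (positive root), so V_SG = 1.54 V.
I_D = (V_DD − V_SG)/R = (8.44 − 1.54) / 29.4 = 0.235 mA.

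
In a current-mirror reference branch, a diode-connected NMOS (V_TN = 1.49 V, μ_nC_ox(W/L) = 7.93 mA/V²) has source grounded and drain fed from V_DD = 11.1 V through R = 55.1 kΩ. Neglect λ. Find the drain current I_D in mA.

With gate tied to drain, V_GS = V_DS ≥ V_GS − V_TN, so the device is in saturation.
KCL at the drain: ½ k_n (V_GS − V_TN)² = (V_DD − V_GS)/R.
Let x = V_GS − 1.49. Then 218 x² + x − 9.61 = 0, giving x = 0.207 V (positive root), so V_GS = 1.7 V.
I_D = (V_DD − V_GS)/R = (11.1 − 1.7) / 55.1 = 0.171 mA.

I_D = 0.171 mA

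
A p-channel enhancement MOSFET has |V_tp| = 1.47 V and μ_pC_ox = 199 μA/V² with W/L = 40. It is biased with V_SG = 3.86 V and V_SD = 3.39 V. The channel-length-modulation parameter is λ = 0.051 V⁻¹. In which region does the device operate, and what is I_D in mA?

Saturation; I_D = 26.7 mA

k_p = μ_pC_ox · (W/L) = 7.96 mA/V².
V_ov = V_SG − |V_tp| = 3.86 − 1.47 = 2.39 V.
Since V_SD = 3.39 V ≥ V_ov = 2.39 V, the device is in saturation.
I_D = ½ k_p V_ov² (1 + λ V_SD) = 0.5 × 7.96 × 2.39² × (1 + 0.051 × 3.39) = 26.7 mA.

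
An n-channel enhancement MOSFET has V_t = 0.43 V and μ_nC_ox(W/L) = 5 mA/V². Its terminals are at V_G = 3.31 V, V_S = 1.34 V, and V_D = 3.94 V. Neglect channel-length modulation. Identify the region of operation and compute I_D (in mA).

V_GS = V_G − V_S = 3.31 − 1.34 = 1.97 V; V_DS = V_D − V_S = 3.94 − 1.34 = 2.6 V.
V_ov = V_GS − V_t = 1.97 − 0.43 = 1.54 V.
Since V_DS = 2.6 V ≥ V_ov = 1.54 V, the device is in saturation.
I_D = ½ k_n V_ov² = 0.5 × 5 × 1.54² = 5.93 mA.

Saturation; I_D = 5.93 mA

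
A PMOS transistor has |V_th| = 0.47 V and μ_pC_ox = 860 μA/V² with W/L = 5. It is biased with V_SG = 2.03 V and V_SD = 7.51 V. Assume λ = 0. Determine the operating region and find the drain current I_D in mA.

k_p = μ_pC_ox · (W/L) = 4.3 mA/V².
V_ov = V_SG − |V_th| = 2.03 − 0.47 = 1.56 V.
Since V_SD = 7.51 V ≥ V_ov = 1.56 V, the device is in saturation.
I_D = ½ k_p V_ov² = 0.5 × 4.3 × 1.56² = 5.23 mA.

Saturation; I_D = 5.23 mA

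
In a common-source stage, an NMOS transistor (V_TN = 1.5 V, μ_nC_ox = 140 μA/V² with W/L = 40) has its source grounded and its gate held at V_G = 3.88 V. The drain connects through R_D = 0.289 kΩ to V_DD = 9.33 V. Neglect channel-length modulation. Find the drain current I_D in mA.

V_GS = V_G = 3.88 V, so V_ov = 3.88 − 1.5 = 2.38 V.
k_n = μ_nC_ox · (W/L) = 5.6 mA/V².
Assume saturation: I_D = ½ k_n V_ov² = 0.5 × 5.6 × 2.38² = 15.9 mA, giving V_DS = V_DD − I_D R_D = 9.33 − 15.9 × 0.289 = 4.75 V.
V_DS = 4.75 V ≥ V_ov = 2.38 V, confirming saturation.

I_D = 15.9 mA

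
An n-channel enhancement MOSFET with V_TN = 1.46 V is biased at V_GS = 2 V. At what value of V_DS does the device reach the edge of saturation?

V_DS,sat = 0.540 V

The boundary between triode and saturation is V_DS = V_GS − V_TN = V_ov.
V_ov = 2 − 1.46 = 0.54 V.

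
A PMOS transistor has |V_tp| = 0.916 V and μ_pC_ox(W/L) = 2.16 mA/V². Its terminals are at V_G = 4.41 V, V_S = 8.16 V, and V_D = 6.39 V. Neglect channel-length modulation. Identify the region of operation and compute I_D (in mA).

Triode; I_D = 7.45 mA

V_SG = V_S − V_G = 8.16 − 4.41 = 3.75 V; V_SD = V_S − V_D = 8.16 − 6.39 = 1.77 V.
V_ov = V_SG − |V_tp| = 3.75 − 0.916 = 2.83 V.
Since V_SD = 1.77 V < V_ov = 2.83 V, the device is in the triode region.
I_D = k_p [V_ov · V_SD − ½ V_SD²] = 2.16 × [2.83 × 1.77 − 0.5 × 1.77²] = 7.45 mA.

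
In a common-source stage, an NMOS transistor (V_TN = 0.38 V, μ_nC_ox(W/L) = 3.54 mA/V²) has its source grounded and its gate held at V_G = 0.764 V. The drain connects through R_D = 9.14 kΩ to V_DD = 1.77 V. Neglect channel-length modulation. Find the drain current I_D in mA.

I_D = 0.176 mA

V_GS = V_G = 0.764 V, so V_ov = 0.764 − 0.38 = 0.384 V.
Assume saturation: I_D = ½ k_n V_ov² = 0.5 × 3.54 × 0.384² = 0.261 mA, giving V_DS = V_DD − I_D R_D = 1.77 − 0.261 × 9.14 = -0.616 V.
But -0.616 V < V_ov = 0.384 V, so the device is actually in triode.
In triode I_D = k_n[V_ov V_DS − ½ V_DS²] and I_D = (V_DD − V_DS)/R_D. Equating: 16.2 V_DS² − 13.42 V_DS + 1.77 = 0, giving V_DS = 0.164 V (the root below V_ov).
I_D = (1.77 − 0.164) / 9.14 = 0.176 mA.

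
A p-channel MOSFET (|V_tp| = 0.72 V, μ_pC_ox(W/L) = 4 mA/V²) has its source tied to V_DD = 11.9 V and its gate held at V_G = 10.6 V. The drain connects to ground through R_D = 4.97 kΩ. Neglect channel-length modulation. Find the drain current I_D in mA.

I_D = 0.673 mA

V_SG = V_DD − V_G = 11.9 − 10.6 = 1.3 V, so V_ov = 1.3 − 0.72 = 0.58 V.
Assume saturation: I_D = ½ k_p V_ov² = 0.5 × 4 × 0.58² = 0.673 mA, giving V_SD = V_DD − I_D R_D = 11.9 − 0.673 × 4.97 = 8.56 V.
V_SD = 8.56 V ≥ V_ov = 0.58 V, confirming saturation.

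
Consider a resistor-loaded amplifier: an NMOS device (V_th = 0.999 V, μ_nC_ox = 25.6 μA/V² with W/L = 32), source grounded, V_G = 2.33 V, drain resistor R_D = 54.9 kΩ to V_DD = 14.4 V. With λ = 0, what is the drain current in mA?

I_D = 0.258 mA

V_GS = V_G = 2.33 V, so V_ov = 2.33 − 0.999 = 1.33 V.
k_n = μ_nC_ox · (W/L) = 0.8192 mA/V².
Assume saturation: I_D = ½ k_n V_ov² = 0.5 × 0.8192 × 1.33² = 0.726 mA, giving V_DS = V_DD − I_D R_D = 14.4 − 0.726 × 54.9 = -25.4 V.
But -25.4 V < V_ov = 1.33 V, so the device is actually in triode.
In triode I_D = k_n[V_ov V_DS − ½ V_DS²] and I_D = (V_DD − V_DS)/R_D. Equating: 22.5 V_DS² − 60.86 V_DS + 14.4 = 0, giving V_DS = 0.262 V (the root below V_ov).
I_D = (14.4 − 0.262) / 54.9 = 0.258 mA.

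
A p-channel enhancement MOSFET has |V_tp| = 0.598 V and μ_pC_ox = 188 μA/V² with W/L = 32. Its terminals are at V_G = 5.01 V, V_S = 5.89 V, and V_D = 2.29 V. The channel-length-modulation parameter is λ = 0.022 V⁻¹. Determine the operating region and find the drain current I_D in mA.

V_SG = V_S − V_G = 5.89 − 5.01 = 0.88 V; V_SD = V_S − V_D = 5.89 − 2.29 = 3.6 V.
k_p = μ_pC_ox · (W/L) = 6.016 mA/V².
V_ov = V_SG − |V_tp| = 0.88 − 0.598 = 0.282 V.
Since V_SD = 3.6 V ≥ V_ov = 0.282 V, the device is in saturation.
I_D = ½ k_p V_ov² (1 + λ V_SD) = 0.5 × 6.016 × 0.282² × (1 + 0.022 × 3.6) = 0.258 mA.

Saturation; I_D = 0.258 mA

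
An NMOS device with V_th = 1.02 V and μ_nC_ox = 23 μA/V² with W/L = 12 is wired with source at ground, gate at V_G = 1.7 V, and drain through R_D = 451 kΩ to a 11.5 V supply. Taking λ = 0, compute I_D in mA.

V_GS = V_G = 1.7 V, so V_ov = 1.7 − 1.02 = 0.68 V.
k_n = μ_nC_ox · (W/L) = 0.276 mA/V².
Assume saturation: I_D = ½ k_n V_ov² = 0.5 × 0.276 × 0.68² = 0.0638 mA, giving V_DS = V_DD − I_D R_D = 11.5 − 0.0638 × 451 = -17.3 V.
But -17.3 V < V_ov = 0.68 V, so the device is actually in triode.
In triode I_D = k_n[V_ov V_DS − ½ V_DS²] and I_D = (V_DD − V_DS)/R_D. Equating: 62.2 V_DS² − 85.64 V_DS + 11.5 = 0, giving V_DS = 0.151 V (the root below V_ov).
I_D = (11.5 − 0.151) / 451 = 0.0252 mA.

I_D = 0.0252 mA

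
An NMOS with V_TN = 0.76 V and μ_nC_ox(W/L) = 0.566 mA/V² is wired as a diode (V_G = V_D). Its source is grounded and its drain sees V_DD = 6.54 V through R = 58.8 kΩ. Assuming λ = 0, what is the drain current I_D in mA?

With gate tied to drain, V_GS = V_DS ≥ V_GS − V_TN, so the device is in saturation.
KCL at the drain: ½ k_n (V_GS − V_TN)² = (V_DD − V_GS)/R.
Let x = V_GS − 0.76. Then 16.6 x² + x − 5.78 = 0, giving x = 0.56 V (positive root), so V_GS = 1.32 V.
I_D = (V_DD − V_GS)/R = (6.54 − 1.32) / 58.8 = 0.0888 mA.

I_D = 0.0888 mA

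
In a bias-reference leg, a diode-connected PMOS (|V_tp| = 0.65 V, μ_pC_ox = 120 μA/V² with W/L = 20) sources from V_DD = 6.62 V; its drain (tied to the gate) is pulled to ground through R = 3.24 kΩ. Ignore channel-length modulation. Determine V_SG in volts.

With gate tied to drain, V_SG = V_SD ≥ V_SG − |V_tp|, so the device is in saturation.
k_p = μ_pC_ox · (W/L) = 2.4 mA/V².
KCL at the drain: ½ k_p (V_SG − |V_tp|)² = (V_DD − V_SG)/R.
Let x = V_SG − 0.65. Then 3.89 x² + x − 5.97 = 0, giving x = 1.12 V (positive root), so V_SG = 1.77 V.
I_D = (V_DD − V_SG)/R = (6.62 − 1.77) / 3.24 = 1.5 mA.

V_SG = 1.77 V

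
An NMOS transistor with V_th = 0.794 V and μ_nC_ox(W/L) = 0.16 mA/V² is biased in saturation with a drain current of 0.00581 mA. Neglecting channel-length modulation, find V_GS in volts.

In saturation I_D = ½ k_n (V_GS − V_th)², so V_GS − V_th = √(2 I_D / k_n) = √(2 × 0.00581 / 0.16) = 0.269 V.
V_GS = 0.794 + 0.269 = 1.06 V.

V_GS = 1.06 V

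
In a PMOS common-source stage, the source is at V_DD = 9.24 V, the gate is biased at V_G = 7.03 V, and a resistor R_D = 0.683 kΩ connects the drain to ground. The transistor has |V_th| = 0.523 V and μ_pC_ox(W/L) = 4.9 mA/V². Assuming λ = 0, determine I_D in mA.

V_SG = V_DD − V_G = 9.24 − 7.03 = 2.21 V, so V_ov = 2.21 − 0.523 = 1.69 V.
Assume saturation: I_D = ½ k_p V_ov² = 0.5 × 4.9 × 1.69² = 6.97 mA, giving V_SD = V_DD − I_D R_D = 9.24 − 6.97 × 0.683 = 4.48 V.
V_SD = 4.48 V ≥ V_ov = 1.69 V, confirming saturation.

I_D = 6.97 mA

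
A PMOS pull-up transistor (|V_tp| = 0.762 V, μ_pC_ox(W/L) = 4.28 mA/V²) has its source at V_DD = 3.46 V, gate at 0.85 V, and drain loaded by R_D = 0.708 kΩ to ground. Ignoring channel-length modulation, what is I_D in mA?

V_SG = V_DD − V_G = 3.46 − 0.85 = 2.61 V, so V_ov = 2.61 − 0.762 = 1.85 V.
Assume saturation: I_D = ½ k_p V_ov² = 0.5 × 4.28 × 1.85² = 7.31 mA, giving V_SD = V_DD − I_D R_D = 3.46 − 7.31 × 0.708 = -1.71 V.
But -1.71 V < V_ov = 1.85 V, so the device is actually in triode.
In triode I_D = k_p[V_ov V_SD − ½ V_SD²] and I_D = (V_DD − V_SD)/R_D. Equating: 1.52 V_SD² − 6.6 V_SD + 3.46 = 0, giving V_SD = 0.61 V (the root below V_ov).
I_D = (3.46 − 0.61) / 0.708 = 4.03 mA.

I_D = 4.03 mA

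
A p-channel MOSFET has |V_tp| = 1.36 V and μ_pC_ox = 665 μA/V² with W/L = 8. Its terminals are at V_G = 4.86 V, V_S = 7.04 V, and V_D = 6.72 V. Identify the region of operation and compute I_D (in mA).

Triode; I_D = 1.12 mA

V_SG = V_S − V_G = 7.04 − 4.86 = 2.18 V; V_SD = V_S − V_D = 7.04 − 6.72 = 0.32 V.
k_p = μ_pC_ox · (W/L) = 5.32 mA/V².
V_ov = V_SG − |V_tp| = 2.18 − 1.36 = 0.82 V.
Since V_SD = 0.32 V < V_ov = 0.82 V, the device is in the triode region.
I_D = k_p [V_ov · V_SD − ½ V_SD²] = 5.32 × [0.82 × 0.32 − 0.5 × 0.32²] = 1.12 mA.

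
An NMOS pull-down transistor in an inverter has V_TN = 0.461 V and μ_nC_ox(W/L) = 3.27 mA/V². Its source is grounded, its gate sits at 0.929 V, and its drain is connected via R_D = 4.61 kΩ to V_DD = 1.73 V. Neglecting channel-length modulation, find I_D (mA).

V_GS = V_G = 0.929 V, so V_ov = 0.929 − 0.461 = 0.468 V.
Assume saturation: I_D = ½ k_n V_ov² = 0.5 × 3.27 × 0.468² = 0.358 mA, giving V_DS = V_DD − I_D R_D = 1.73 − 0.358 × 4.61 = 0.0791 V.
But 0.0791 V < V_ov = 0.468 V, so the device is actually in triode.
In triode I_D = k_n[V_ov V_DS − ½ V_DS²] and I_D = (V_DD − V_DS)/R_D. Equating: 7.54 V_DS² − 8.055 V_DS + 1.73 = 0, giving V_DS = 0.298 V (the root below V_ov).
I_D = (1.73 − 0.298) / 4.61 = 0.311 mA.

I_D = 0.311 mA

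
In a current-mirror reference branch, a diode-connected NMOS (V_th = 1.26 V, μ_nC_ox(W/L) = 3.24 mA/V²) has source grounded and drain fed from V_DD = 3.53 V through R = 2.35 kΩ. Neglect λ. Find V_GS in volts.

V_GS = 1.91 V

With gate tied to drain, V_GS = V_DS ≥ V_GS − V_th, so the device is in saturation.
KCL at the drain: ½ k_n (V_GS − V_th)² = (V_DD − V_GS)/R.
Let x = V_GS − 1.26. Then 3.81 x² + x − 2.27 = 0, giving x = 0.652 V (positive root), so V_GS = 1.91 V.
I_D = (V_DD − V_GS)/R = (3.53 − 1.91) / 2.35 = 0.689 mA.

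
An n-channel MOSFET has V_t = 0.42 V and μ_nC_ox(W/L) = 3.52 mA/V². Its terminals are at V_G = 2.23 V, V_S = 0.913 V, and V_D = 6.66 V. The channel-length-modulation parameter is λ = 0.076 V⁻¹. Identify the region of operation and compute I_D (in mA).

Saturation; I_D = 2.03 mA

V_GS = V_G − V_S = 2.23 − 0.913 = 1.32 V; V_DS = V_D − V_S = 6.66 − 0.913 = 5.75 V.
V_ov = V_GS − V_t = 1.32 − 0.42 = 0.897 V.
Since V_DS = 5.75 V ≥ V_ov = 0.897 V, the device is in saturation.
I_D = ½ k_n V_ov² (1 + λ V_DS) = 0.5 × 3.52 × 0.897² × (1 + 0.076 × 5.75) = 2.03 mA.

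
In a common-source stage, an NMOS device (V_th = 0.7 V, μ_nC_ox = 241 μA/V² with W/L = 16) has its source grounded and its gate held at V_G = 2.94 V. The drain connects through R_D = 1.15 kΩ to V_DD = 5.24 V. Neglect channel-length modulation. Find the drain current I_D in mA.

V_GS = V_G = 2.94 V, so V_ov = 2.94 − 0.7 = 2.24 V.
k_n = μ_nC_ox · (W/L) = 3.856 mA/V².
Assume saturation: I_D = ½ k_n V_ov² = 0.5 × 3.856 × 2.24² = 9.67 mA, giving V_DS = V_DD − I_D R_D = 5.24 − 9.67 × 1.15 = -5.89 V.
But -5.89 V < V_ov = 2.24 V, so the device is actually in triode.
In triode I_D = k_n[V_ov V_DS − ½ V_DS²] and I_D = (V_DD − V_DS)/R_D. Equating: 2.22 V_DS² − 10.93 V_DS + 5.24 = 0, giving V_DS = 0.538 V (the root below V_ov).
I_D = (5.24 − 0.538) / 1.15 = 4.09 mA.

I_D = 4.09 mA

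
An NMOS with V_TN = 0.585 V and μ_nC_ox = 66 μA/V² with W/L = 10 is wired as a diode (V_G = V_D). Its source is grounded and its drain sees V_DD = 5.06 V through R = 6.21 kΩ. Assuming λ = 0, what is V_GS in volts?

With gate tied to drain, V_GS = V_DS ≥ V_GS − V_TN, so the device is in saturation.
k_n = μ_nC_ox · (W/L) = 0.66 mA/V².
KCL at the drain: ½ k_n (V_GS − V_TN)² = (V_DD − V_GS)/R.
Let x = V_GS − 0.585. Then 2.05 x² + x − 4.475 = 0, giving x = 1.25 V (positive root), so V_GS = 1.84 V.
I_D = (V_DD − V_GS)/R = (5.06 − 1.84) / 6.21 = 0.519 mA.

V_GS = 1.84 V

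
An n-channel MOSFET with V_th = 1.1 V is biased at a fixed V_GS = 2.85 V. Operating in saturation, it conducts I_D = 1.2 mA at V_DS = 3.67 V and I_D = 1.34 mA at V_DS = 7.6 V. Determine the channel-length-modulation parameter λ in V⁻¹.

With V_GS fixed, I_D ∝ (1 + λ V_DS) in saturation, so I_D2/I_D1 = (1 + λ V_DS2)/(1 + λ V_DS1).
1.34/1.2 = 1.117 = (1 + 7.6 λ)/(1 + 3.67 λ).
Solving: λ (I_D1 V_DS2 − I_D2 V_DS1) = I_D2 − I_D1, so λ = (1.34 − 1.2) / (1.2 × 7.6 − 1.34 × 3.67) = 0.14 / 4.2 = 0.0333 V⁻¹.

λ = 0.0333 V⁻¹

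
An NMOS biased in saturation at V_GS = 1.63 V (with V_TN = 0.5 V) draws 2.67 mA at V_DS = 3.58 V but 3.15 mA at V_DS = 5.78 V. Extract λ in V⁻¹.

With V_GS fixed, I_D ∝ (1 + λ V_DS) in saturation, so I_D2/I_D1 = (1 + λ V_DS2)/(1 + λ V_DS1).
3.15/2.67 = 1.18 = (1 + 5.78 λ)/(1 + 3.58 λ).
Solving: λ (I_D1 V_DS2 − I_D2 V_DS1) = I_D2 − I_D1, so λ = (3.15 − 2.67) / (2.67 × 5.78 − 3.15 × 3.58) = 0.48 / 4.16 = 0.116 V⁻¹.

λ = 0.116 V⁻¹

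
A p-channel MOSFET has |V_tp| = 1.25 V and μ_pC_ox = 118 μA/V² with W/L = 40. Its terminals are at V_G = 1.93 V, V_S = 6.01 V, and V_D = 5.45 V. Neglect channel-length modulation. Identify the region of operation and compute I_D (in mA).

Triode; I_D = 6.74 mA

V_SG = V_S − V_G = 6.01 − 1.93 = 4.08 V; V_SD = V_S − V_D = 6.01 − 5.45 = 0.56 V.
k_p = μ_pC_ox · (W/L) = 4.72 mA/V².
V_ov = V_SG − |V_tp| = 4.08 − 1.25 = 2.83 V.
Since V_SD = 0.56 V < V_ov = 2.83 V, the device is in the triode region.
I_D = k_p [V_ov · V_SD − ½ V_SD²] = 4.72 × [2.83 × 0.56 − 0.5 × 0.56²] = 6.74 mA.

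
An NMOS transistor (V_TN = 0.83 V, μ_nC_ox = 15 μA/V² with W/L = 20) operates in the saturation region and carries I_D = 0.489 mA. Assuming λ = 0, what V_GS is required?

k_n = μ_nC_ox · (W/L) = 0.3 mA/V².
In saturation I_D = ½ k_n (V_GS − V_TN)², so V_GS − V_TN = √(2 I_D / k_n) = √(2 × 0.489 / 0.3) = 1.81 V.
V_GS = 0.83 + 1.81 = 2.64 V.

V_GS = 2.64 V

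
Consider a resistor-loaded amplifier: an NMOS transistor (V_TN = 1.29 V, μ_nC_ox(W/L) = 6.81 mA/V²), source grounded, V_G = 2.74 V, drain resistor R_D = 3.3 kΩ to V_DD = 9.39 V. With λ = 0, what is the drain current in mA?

V_GS = V_G = 2.74 V, so V_ov = 2.74 − 1.29 = 1.45 V.
Assume saturation: I_D = ½ k_n V_ov² = 0.5 × 6.81 × 1.45² = 7.16 mA, giving V_DS = V_DD − I_D R_D = 9.39 − 7.16 × 3.3 = -14.2 V.
But -14.2 V < V_ov = 1.45 V, so the device is actually in triode.
In triode I_D = k_n[V_ov V_DS − ½ V_DS²] and I_D = (V_DD − V_DS)/R_D. Equating: 11.2 V_DS² − 33.59 V_DS + 9.39 = 0, giving V_DS = 0.312 V (the root below V_ov).
I_D = (9.39 − 0.312) / 3.3 = 2.75 mA.

I_D = 2.75 mA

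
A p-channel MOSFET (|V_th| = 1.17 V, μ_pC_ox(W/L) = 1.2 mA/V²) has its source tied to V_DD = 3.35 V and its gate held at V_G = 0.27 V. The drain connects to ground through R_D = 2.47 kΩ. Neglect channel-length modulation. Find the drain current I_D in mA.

I_D = 1.12 mA

V_SG = V_DD − V_G = 3.35 − 0.27 = 3.08 V, so V_ov = 3.08 − 1.17 = 1.91 V.
Assume saturation: I_D = ½ k_p V_ov² = 0.5 × 1.2 × 1.91² = 2.19 mA, giving V_SD = V_DD − I_D R_D = 3.35 − 2.19 × 2.47 = -2.06 V.
But -2.06 V < V_ov = 1.91 V, so the device is actually in triode.
In triode I_D = k_p[V_ov V_SD − ½ V_SD²] and I_D = (V_DD − V_SD)/R_D. Equating: 1.48 V_SD² − 6.661 V_SD + 3.35 = 0, giving V_SD = 0.577 V (the root below V_ov).
I_D = (3.35 − 0.577) / 2.47 = 1.12 mA.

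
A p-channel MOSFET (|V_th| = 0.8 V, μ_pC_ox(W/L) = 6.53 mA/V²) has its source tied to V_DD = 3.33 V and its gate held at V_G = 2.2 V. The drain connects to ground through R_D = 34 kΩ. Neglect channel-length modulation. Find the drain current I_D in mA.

V_SG = V_DD − V_G = 3.33 − 2.2 = 1.13 V, so V_ov = 1.13 − 0.8 = 0.33 V.
Assume saturation: I_D = ½ k_p V_ov² = 0.5 × 6.53 × 0.33² = 0.356 mA, giving V_SD = V_DD − I_D R_D = 3.33 − 0.356 × 34 = -8.76 V.
But -8.76 V < V_ov = 0.33 V, so the device is actually in triode.
In triode I_D = k_p[V_ov V_SD − ½ V_SD²] and I_D = (V_DD − V_SD)/R_D. Equating: 111 V_SD² − 74.27 V_SD + 3.33 = 0, giving V_SD = 0.0483 V (the root below V_ov).
I_D = (3.33 − 0.0483) / 34 = 0.0965 mA.

I_D = 0.0965 mA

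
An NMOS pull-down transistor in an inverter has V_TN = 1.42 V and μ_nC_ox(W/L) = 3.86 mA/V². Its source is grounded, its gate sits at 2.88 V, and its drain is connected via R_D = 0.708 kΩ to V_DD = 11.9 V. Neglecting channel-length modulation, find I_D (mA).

V_GS = V_G = 2.88 V, so V_ov = 2.88 − 1.42 = 1.46 V.
Assume saturation: I_D = ½ k_n V_ov² = 0.5 × 3.86 × 1.46² = 4.11 mA, giving V_DS = V_DD − I_D R_D = 11.9 − 4.11 × 0.708 = 8.99 V.
V_DS = 8.99 V ≥ V_ov = 1.46 V, confirming saturation.

I_D = 4.11 mA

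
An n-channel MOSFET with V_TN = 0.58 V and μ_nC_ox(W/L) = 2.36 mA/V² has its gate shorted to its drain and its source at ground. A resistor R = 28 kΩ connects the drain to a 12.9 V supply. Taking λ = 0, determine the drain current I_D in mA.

With gate tied to drain, V_GS = V_DS ≥ V_GS − V_TN, so the device is in saturation.
KCL at the drain: ½ k_n (V_GS − V_TN)² = (V_DD − V_GS)/R.
Let x = V_GS − 0.58. Then 33 x² + x − 12.32 = 0, giving x = 0.596 V (positive root), so V_GS = 1.18 V.
I_D = (V_DD − V_GS)/R = (12.9 − 1.18) / 28 = 0.419 mA.

I_D = 0.419 mA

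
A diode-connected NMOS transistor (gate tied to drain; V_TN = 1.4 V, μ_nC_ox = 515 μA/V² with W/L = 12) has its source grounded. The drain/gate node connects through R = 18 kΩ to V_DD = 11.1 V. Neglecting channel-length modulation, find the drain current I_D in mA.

With gate tied to drain, V_GS = V_DS ≥ V_GS − V_TN, so the device is in saturation.
k_n = μ_nC_ox · (W/L) = 6.18 mA/V².
KCL at the drain: ½ k_n (V_GS − V_TN)² = (V_DD − V_GS)/R.
Let x = V_GS − 1.4. Then 55.6 x² + x − 9.7 = 0, giving x = 0.409 V (positive root), so V_GS = 1.81 V.
I_D = (V_DD − V_GS)/R = (11.1 − 1.81) / 18 = 0.516 mA.

I_D = 0.516 mA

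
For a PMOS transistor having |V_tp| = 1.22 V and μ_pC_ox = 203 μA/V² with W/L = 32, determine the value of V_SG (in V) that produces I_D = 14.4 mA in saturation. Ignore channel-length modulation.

V_SG = 3.33 V

k_p = μ_pC_ox · (W/L) = 6.496 mA/V².
In saturation I_D = ½ k_p (V_SG − |V_tp|)², so V_SG − |V_tp| = √(2 I_D / k_p) = √(2 × 14.4 / 6.496) = 2.11 V.
V_SG = 1.22 + 2.11 = 3.33 V.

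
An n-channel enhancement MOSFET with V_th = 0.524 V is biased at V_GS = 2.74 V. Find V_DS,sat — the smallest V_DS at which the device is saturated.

V_DS,sat = 2.22 V

The boundary between triode and saturation is V_DS = V_GS − V_th = V_ov.
V_ov = 2.74 − 0.524 = 2.22 V.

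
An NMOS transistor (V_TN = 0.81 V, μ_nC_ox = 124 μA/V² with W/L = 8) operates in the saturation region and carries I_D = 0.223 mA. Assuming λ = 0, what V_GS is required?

k_n = μ_nC_ox · (W/L) = 0.992 mA/V².
In saturation I_D = ½ k_n (V_GS − V_TN)², so V_GS − V_TN = √(2 I_D / k_n) = √(2 × 0.223 / 0.992) = 0.671 V.
V_GS = 0.81 + 0.671 = 1.48 V.

V_GS = 1.48 V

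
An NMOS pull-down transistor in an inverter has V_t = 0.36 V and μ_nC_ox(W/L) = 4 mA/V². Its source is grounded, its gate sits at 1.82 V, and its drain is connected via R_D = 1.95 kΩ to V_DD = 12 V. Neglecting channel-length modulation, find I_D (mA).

V_GS = V_G = 1.82 V, so V_ov = 1.82 − 0.36 = 1.46 V.
Assume saturation: I_D = ½ k_n V_ov² = 0.5 × 4 × 1.46² = 4.26 mA, giving V_DS = V_DD − I_D R_D = 12 − 4.26 × 1.95 = 3.69 V.
V_DS = 3.69 V ≥ V_ov = 1.46 V, confirming saturation.

I_D = 4.26 mA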